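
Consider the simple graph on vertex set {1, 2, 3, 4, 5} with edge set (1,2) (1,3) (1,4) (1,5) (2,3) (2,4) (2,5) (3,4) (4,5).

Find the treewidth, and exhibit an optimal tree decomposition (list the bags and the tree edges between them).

Every bag has size at most 4, so the width is 4 − 1 = 3 and tw(G) ≤ 3. For the lower bound, the 4 vertices {1, 2, 3, 4} are pairwise adjacent, and any tree decomposition puts a clique entirely inside one bag — forcing width ≥ 3. Therefore the treewidth is 3.

Treewidth 3.
One such decomposition:
Bags: B1 = {1, 2, 4, 5}  B2 = {1, 2, 3, 4}
Tree: B1–B2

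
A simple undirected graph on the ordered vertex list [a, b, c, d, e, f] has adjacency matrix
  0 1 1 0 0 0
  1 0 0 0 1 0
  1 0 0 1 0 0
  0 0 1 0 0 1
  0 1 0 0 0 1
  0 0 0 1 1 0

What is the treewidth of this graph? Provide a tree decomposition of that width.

Treewidth 2.
One such decomposition:
Bags: B1 = {a, b, e}  B2 = {a, e, f}  B3 = {a, d, f}  B4 = {a, c, d}
Tree: B1–B2, B2–B3, B3–B4

The largest bag has 3 vertices, giving width 2; this decomposition certifies tw(G) ≤ 2. Since a–b–e–f–d–c–a is a cycle in G, G is not acyclic. Forests are exactly the graphs of treewidth ≤ 1, so tw(G) ≥ 2. Therefore the treewidth is 2.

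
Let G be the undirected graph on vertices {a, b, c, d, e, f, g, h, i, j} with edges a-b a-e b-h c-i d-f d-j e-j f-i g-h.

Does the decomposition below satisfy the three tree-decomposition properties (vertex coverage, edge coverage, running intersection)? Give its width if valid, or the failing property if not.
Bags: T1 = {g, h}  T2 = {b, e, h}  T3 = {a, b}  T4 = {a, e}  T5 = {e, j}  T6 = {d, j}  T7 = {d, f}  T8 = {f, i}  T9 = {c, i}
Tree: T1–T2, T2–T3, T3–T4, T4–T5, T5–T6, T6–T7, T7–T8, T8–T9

A tree decomposition must satisfy three properties: every vertex lies in some bag; for every edge, both endpoints lie together in some bag; and for every vertex, the bags containing it form a connected subtree. Here bags containing vertex e are not connected in the tree, so the decomposition is invalid.

No — bags containing vertex e are not connected in the tree.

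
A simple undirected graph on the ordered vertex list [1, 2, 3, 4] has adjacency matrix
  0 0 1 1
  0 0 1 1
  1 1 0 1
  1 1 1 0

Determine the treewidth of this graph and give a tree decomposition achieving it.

Treewidth 2.
One such decomposition:
Bags: B1 = {2, 3, 4}  B2 = {1, 3, 4}
Tree: B1–B2

The largest bag has 3 vertices, giving width 2; this decomposition certifies tw(G) ≤ 2. On the other hand G contains the 3-clique {1, 3, 4}. A clique must lie in a single bag of any decomposition, so no decomposition can have width below 2. Hence tw(G) = 2 exactly.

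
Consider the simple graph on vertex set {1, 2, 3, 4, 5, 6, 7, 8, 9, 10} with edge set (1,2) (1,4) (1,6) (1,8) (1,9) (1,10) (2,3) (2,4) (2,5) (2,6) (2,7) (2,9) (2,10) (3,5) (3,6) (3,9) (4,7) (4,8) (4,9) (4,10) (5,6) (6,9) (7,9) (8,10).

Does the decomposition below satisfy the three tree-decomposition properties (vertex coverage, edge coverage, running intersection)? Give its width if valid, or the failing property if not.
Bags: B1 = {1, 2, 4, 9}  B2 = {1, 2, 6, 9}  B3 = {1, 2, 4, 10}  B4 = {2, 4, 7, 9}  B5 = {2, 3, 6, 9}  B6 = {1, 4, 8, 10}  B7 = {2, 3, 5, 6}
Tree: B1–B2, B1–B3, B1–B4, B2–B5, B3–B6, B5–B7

Every vertex of G appears in some bag (union = {1, 2, 3, 4, 5, 6, 7, 8, 9, 10}); every edge is covered by a bag; and for each vertex v the set of bags containing v is connected in the bag tree. The decomposition is therefore valid. The largest bag has 4 vertices, so the width is 3.

Yes; width 3.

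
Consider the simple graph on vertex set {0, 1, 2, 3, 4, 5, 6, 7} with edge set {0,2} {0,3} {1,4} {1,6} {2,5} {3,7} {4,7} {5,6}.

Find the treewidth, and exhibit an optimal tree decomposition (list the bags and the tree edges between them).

Every bag has size at most 3, so the width is 3 − 1 = 2 and tw(G) ≤ 2. The edges 6–1–4–7–3–0–2–5–6 form a cycle, so G is not a tree and its treewidth is at least 2. Therefore the treewidth is 2.

Treewidth 2.
One such decomposition:
Bags: B1 = {1, 4, 6}  B2 = {4, 6, 7}  B3 = {3, 6, 7}  B4 = {0, 3, 6}  B5 = {0, 2, 6}  B6 = {2, 5, 6}
Tree: B1–B2, B2–B3, B3–B4, B4–B5, B5–B6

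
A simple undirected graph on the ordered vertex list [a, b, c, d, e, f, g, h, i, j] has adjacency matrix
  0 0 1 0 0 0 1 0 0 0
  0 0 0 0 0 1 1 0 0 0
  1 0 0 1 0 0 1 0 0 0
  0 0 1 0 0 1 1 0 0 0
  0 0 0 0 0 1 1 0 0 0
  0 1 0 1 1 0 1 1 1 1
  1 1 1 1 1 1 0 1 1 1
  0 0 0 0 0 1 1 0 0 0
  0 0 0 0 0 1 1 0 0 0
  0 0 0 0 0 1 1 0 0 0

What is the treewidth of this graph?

2

A width-2 tree decomposition is:
Bags: B1 = {f, g, h}  B2 = {b, f, g}  B3 = {f, g, j}  B4 = {e, f, g}  B5 = {d, f, g}  B6 = {c, d, g}  B7 = {f, g, i}  B8 = {a, c, g}
Tree: B1–B2, B2–B3, B2–B4, B4–B5, B5–B6, B5–B7, B6–B8
Each bag holds 3 vertices, so the decomposition has width 2, which upper-bounds the treewidth. For the lower bound, the 3 vertices {a, c, g} are pairwise adjacent, and any tree decomposition puts a clique entirely inside one bag — forcing width ≥ 2. Hence tw(G) = 2 exactly.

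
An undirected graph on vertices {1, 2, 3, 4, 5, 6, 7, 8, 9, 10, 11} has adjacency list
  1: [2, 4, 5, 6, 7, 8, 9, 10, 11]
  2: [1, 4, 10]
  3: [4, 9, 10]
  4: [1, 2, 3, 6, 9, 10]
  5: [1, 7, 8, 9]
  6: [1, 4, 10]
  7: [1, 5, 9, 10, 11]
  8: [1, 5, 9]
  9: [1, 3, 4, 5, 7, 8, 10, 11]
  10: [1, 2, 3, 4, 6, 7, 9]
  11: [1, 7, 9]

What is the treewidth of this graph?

3

A width-3 tree decomposition is:
Bags: B1 = {1, 5, 7, 9}  B2 = {1, 7, 9, 10}  B3 = {1, 4, 9, 10}  B4 = {1, 7, 9, 11}  B5 = {1, 5, 8, 9}  B6 = {1, 2, 4, 10}  B7 = {1, 4, 6, 10}  B8 = {3, 4, 9, 10}
Tree: B1–B2, B2–B3, B1–B4, B1–B5, B3–B6, B6–B7, B3–B8
The largest bag has 4 vertices, giving width 3; this decomposition certifies tw(G) ≤ 3. For the lower bound, the 4 vertices {1, 5, 8, 9} are pairwise adjacent, and any tree decomposition puts a clique entirely inside one bag — forcing width ≥ 3. Hence tw(G) = 3 exactly.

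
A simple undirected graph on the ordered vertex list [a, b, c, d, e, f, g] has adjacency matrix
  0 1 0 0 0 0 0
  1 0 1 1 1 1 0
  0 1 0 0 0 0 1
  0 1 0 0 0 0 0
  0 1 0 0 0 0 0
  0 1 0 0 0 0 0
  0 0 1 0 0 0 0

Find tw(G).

A width-1 tree decomposition is:
Bags: B1 = {b, c}  B2 = {b, e}  B3 = {a, b}  B4 = {b, d}  B5 = {b, f}  B6 = {c, g}
Tree: B1–B2, B2–B3, B2–B4, B4–B5, B1–B6
Every bag has size at most 2, so the width is 2 − 1 = 1 and tw(G) ≤ 1. Since G has at least one edge (e.g. c–b), it is not an edgeless graph, so tw(G) ≥ 1. The upper and lower bounds meet at 1, so that is the treewidth.

1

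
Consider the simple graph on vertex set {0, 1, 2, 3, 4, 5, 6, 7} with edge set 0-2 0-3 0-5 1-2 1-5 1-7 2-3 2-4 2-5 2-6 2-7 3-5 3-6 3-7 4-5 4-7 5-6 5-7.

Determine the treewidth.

3

A width-3 tree decomposition is:
Bags: B1 = {2, 3, 5, 7}  B2 = {0, 2, 3, 5}  B3 = {1, 2, 5, 7}  B4 = {2, 4, 5, 7}  B5 = {2, 3, 5, 6}
Tree: B1–B2, B1–B3, B3–B4, B1–B5
Each bag holds 4 vertices, so the decomposition has width 3, which upper-bounds the treewidth. On the other hand G contains the 4-clique {1, 2, 5, 7}. A clique must lie in a single bag of any decomposition, so no decomposition can have width below 3. The upper and lower bounds meet at 3, so that is the treewidth.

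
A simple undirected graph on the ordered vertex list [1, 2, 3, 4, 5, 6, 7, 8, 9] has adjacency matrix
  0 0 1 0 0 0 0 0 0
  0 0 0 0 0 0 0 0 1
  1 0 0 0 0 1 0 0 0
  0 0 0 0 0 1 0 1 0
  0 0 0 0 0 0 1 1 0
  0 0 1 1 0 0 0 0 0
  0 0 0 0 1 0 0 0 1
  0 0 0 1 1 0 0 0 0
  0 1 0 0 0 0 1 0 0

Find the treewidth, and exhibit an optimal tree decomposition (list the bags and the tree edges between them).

Each bag holds 2 vertices, so the decomposition has width 1, which upper-bounds the treewidth. G has an edge, so its treewidth is at least 1. The upper and lower bounds meet at 1, so that is the treewidth.

Treewidth 1.
One such decomposition:
Bags: B1 = {1, 3}  B2 = {3, 6}  B3 = {4, 6}  B4 = {4, 8}  B5 = {5, 8}  B6 = {5, 7}  B7 = {7, 9}  B8 = {2, 9}
Tree: B1–B2, B2–B3, B3–B4, B4–B5, B5–B6, B6–B7, B7–B8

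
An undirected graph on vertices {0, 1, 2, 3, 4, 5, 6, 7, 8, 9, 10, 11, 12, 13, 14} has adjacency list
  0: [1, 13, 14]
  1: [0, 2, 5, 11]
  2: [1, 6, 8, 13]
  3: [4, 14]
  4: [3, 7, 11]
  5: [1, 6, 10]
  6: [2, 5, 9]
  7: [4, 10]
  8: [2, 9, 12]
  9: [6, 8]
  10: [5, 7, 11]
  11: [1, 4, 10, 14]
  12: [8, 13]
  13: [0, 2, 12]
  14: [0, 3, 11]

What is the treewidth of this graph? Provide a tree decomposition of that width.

Treewidth 3.
One optimal decomposition is:
Bags: B1 = {6, 8, 9, 12}  B2 = {2, 6, 8, 12}  B3 = {2, 6, 12, 13}  B4 = {2, 5, 6, 13}  B5 = {1, 2, 5, 13}  B6 = {0, 1, 5, 13}  B7 = {0, 1, 5, 10}  B8 = {0, 1, 10, 11}  B9 = {0, 10, 11, 14}  B10 = {7, 10, 11, 14}  B11 = {4, 7, 11, 14}  B12 = {3, 4, 7, 14}
Tree: B1–B2, B2–B3, B3–B4, B4–B5, B5–B6, B6–B7, B7–B8, B8–B9, B9–B10, B10–B11, B11–B12

Each bag holds 4 vertices, so the decomposition has width 3, which upper-bounds the treewidth. For the lower bound: the 4 vertex sets {8,9,12}, {6}, {2}, {0,1,5,13} are disjoint, each induces a connected subgraph, and every pair is joined by at least one edge of G. Contracting each set to a single vertex therefore yields K_{4} as a minor, and since treewidth is minor-monotone, tw(G) ≥ tw(K_{4}) = 3. Hence tw(G) = 3 exactly.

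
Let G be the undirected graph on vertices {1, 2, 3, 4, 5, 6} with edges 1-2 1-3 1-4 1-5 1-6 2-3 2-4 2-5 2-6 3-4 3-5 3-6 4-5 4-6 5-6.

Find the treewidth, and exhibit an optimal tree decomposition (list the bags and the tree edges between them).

With just one bag of size 6, the width is 6 − 1 = 5, so tw(G) ≤ 5. For the lower bound, the 6 vertices {1, 2, 3, 4, 5, 6} are pairwise adjacent, and any tree decomposition puts a clique entirely inside one bag — forcing width ≥ 5. Combining the bounds, tw(G) = 5.

Treewidth 5.
One such decomposition:
Bags: B1 = {1, 2, 3, 4, 5, 6}
Tree: (single bag)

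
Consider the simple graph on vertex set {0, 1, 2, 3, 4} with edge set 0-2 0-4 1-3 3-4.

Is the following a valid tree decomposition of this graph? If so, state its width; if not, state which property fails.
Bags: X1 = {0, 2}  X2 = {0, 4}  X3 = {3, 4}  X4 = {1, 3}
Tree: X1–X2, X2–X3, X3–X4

Checking the three conditions: (i) the bags cover all of {0, 1, 2, 3, 4}; (ii) for each edge, some bag contains both endpoints; (iii) the bags containing any fixed vertex form a subtree. All hold, so the decomposition is valid with width 2 − 1 = 1.

Yes; width 1.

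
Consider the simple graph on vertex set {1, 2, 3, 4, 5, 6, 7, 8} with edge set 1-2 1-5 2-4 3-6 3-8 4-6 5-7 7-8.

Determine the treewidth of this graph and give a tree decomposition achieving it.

Treewidth 2.
One optimal decomposition is:
Bags: B1 = {3, 7, 8}  B2 = {3, 6, 7}  B3 = {4, 6, 7}  B4 = {2, 4, 7}  B5 = {1, 2, 7}  B6 = {1, 5, 7}
Tree: B1–B2, B2–B3, B3–B4, B4–B5, B5–B6

The largest bag has 3 vertices, giving width 2; this decomposition certifies tw(G) ≤ 2. Since 7–8–3–6–4–2–1–5–7 is a cycle in G, G is not acyclic. Forests are exactly the graphs of treewidth ≤ 1, so tw(G) ≥ 2. Hence tw(G) = 2 exactly.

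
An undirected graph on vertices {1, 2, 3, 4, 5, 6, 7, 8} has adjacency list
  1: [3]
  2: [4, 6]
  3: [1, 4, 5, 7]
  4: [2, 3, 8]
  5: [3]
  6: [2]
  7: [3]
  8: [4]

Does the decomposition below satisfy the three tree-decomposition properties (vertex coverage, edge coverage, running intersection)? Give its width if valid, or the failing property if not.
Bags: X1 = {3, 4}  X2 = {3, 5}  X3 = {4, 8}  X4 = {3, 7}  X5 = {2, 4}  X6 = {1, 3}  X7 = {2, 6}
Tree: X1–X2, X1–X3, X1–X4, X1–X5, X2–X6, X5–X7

Yes; width 1.

Vertex coverage: the bags together contain {1, 2, 3, 4, 5, 6, 7, 8}, the full vertex set. Edge coverage: each edge of G has both endpoints in at least one bag. Running intersection: for every vertex, the bags containing it form a connected subtree. All three properties hold, so this is a valid tree decomposition of width max|bag| − 1 = 1, and hence tw(G) ≤ 1.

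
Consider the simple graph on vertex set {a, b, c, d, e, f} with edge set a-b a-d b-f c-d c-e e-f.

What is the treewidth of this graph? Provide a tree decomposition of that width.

Treewidth 2.
One such decomposition:
Bags: B1 = {c, d, e}  B2 = {a, d, e}  B3 = {a, b, e}  B4 = {b, e, f}
Tree: B1–B2, B2–B3, B3–B4

The largest bag has 3 vertices, giving width 2; this decomposition certifies tw(G) ≤ 2. For the lower bound, G contains the cycle e–c–d–a–b–f–e, so G is not a forest; only forests have treewidth ≤ 1, hence tw(G) ≥ 2. Hence tw(G) = 2 exactly.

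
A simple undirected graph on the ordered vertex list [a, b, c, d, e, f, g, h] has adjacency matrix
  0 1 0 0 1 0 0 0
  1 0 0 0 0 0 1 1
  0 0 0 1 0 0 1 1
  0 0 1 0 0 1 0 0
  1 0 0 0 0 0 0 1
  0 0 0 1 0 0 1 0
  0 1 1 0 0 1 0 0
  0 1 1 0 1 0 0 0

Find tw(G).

2

A width-2 tree decomposition is:
Bags: B1 = {d, f, g}  B2 = {c, d, g}  B3 = {b, c, g}  B4 = {b, c, h}  B5 = {a, b, h}  B6 = {a, e, h}
Tree: B1–B2, B2–B3, B3–B4, B4–B5, B5–B6
The largest bag has 3 vertices, giving width 2; this decomposition certifies tw(G) ≤ 2. Since f–d–c–g–f is a cycle in G, G is not acyclic. Forests are exactly the graphs of treewidth ≤ 1, so tw(G) ≥ 2. Combining the bounds, tw(G) = 2.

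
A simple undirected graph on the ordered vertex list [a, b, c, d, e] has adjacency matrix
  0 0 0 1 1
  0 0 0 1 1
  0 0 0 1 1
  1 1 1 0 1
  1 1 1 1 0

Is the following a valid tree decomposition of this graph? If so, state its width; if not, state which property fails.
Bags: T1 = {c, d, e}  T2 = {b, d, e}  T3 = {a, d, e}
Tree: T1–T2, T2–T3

Checking the three conditions: (i) the bags cover all of {a, b, c, d, e}; (ii) for each edge, some bag contains both endpoints; (iii) the bags containing any fixed vertex form a subtree. All hold, so the decomposition is valid with width 3 − 1 = 2.

Yes; width 2.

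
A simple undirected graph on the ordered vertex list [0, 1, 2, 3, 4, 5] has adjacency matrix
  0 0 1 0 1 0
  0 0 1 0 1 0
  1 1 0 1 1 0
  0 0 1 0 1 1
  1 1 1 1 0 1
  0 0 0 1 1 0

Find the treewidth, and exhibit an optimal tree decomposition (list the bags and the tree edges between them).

Treewidth 2.
Bags: B1 = {1, 2, 4}  B2 = {2, 3, 4}  B3 = {0, 2, 4}  B4 = {3, 4, 5}
Tree: B1–B2, B2–B3, B2–B4

The largest bag has 3 vertices, giving width 2; this decomposition certifies tw(G) ≤ 2. On the other hand G contains the 3-clique {0, 2, 4}. A clique must lie in a single bag of any decomposition, so no decomposition can have width below 2. Combining the bounds, tw(G) = 2.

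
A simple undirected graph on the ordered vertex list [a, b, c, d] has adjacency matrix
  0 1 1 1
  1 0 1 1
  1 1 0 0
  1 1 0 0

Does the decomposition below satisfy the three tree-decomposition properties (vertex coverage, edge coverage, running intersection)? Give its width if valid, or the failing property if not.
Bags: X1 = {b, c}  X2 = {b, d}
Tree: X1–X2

No — vertex a appears in no bag.

A tree decomposition must satisfy three properties: every vertex lies in some bag; for every edge, both endpoints lie together in some bag; and for every vertex, the bags containing it form a connected subtree. Here vertex a appears in no bag, so the decomposition is invalid.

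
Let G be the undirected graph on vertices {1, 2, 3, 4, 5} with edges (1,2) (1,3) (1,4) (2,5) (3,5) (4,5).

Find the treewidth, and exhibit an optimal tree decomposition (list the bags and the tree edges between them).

Every bag has size at most 3, so the width is 3 − 1 = 2 and tw(G) ≤ 2. Since 5–3–1–4–5 is a cycle in G, G is not acyclic. Forests are exactly the graphs of treewidth ≤ 1, so tw(G) ≥ 2. Hence tw(G) = 2 exactly.

Treewidth 2.
Bags: B1 = {1, 3, 5}  B2 = {1, 4, 5}  B3 = {1, 2, 5}
Tree: B1–B2, B2–B3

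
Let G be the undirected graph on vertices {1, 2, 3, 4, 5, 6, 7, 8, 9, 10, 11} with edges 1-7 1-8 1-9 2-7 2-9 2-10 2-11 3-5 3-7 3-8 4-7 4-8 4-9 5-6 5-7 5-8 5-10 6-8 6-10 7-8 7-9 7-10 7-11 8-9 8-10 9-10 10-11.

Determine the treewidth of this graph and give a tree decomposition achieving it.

Every bag has size at most 4, so the width is 4 − 1 = 3 and tw(G) ≤ 3. Conversely, {5, 6, 8, 10} is a clique of size 4, and the vertices of any clique must share a bag in every tree decomposition; so some bag has ≥ 4 vertices and tw(G) ≥ 3. Therefore the treewidth is 3.

Treewidth 3.
One such decomposition:
Bags: B1 = {1, 7, 8, 9}  B2 = {7, 8, 9, 10}  B3 = {5, 7, 8, 10}  B4 = {2, 7, 9, 10}  B5 = {4, 7, 8, 9}  B6 = {5, 6, 8, 10}  B7 = {2, 7, 10, 11}  B8 = {3, 5, 7, 8}
Tree: B1–B2, B2–B3, B2–B4, B2–B5, B3–B6, B4–B7, B3–B8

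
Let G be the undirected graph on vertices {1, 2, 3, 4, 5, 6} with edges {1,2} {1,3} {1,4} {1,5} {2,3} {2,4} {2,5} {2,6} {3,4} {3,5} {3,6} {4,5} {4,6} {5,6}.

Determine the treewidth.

4

A width-4 tree decomposition is:
Bags: B1 = {1, 2, 3, 4, 5}  B2 = {2, 3, 4, 5, 6}
Tree: B1–B2
Every bag has size at most 5, so the width is 5 − 1 = 4 and tw(G) ≤ 4. Conversely, {1, 2, 3, 4, 5} is a clique of size 5, and the vertices of any clique must share a bag in every tree decomposition; so some bag has ≥ 5 vertices and tw(G) ≥ 4. The upper and lower bounds meet at 4, so that is the treewidth.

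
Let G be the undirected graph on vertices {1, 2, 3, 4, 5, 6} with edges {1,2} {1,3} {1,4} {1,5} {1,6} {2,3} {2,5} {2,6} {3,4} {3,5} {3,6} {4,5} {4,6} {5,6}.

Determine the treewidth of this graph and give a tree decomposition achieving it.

The largest bag has 5 vertices, giving width 4; this decomposition certifies tw(G) ≤ 4. For the lower bound, the 5 vertices {1, 2, 3, 5, 6} are pairwise adjacent, and any tree decomposition puts a clique entirely inside one bag — forcing width ≥ 4. Combining the bounds, tw(G) = 4.

Treewidth 4.
One such decomposition:
Bags: B1 = {1, 2, 3, 5, 6}  B2 = {1, 3, 4, 5, 6}
Tree: B1–B2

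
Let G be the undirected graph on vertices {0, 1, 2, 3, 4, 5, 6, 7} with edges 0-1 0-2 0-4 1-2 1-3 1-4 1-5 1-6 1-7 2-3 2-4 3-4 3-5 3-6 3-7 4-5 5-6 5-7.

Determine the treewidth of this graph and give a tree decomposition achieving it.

Treewidth 3.
Bags: B1 = {1, 3, 5, 6}  B2 = {1, 3, 4, 5}  B3 = {1, 3, 5, 7}  B4 = {1, 2, 3, 4}  B5 = {0, 1, 2, 4}
Tree: B1–B2, B1–B3, B2–B4, B4–B5

Every bag has size at most 4, so the width is 4 − 1 = 3 and tw(G) ≤ 3. For the lower bound, the 4 vertices {0, 1, 2, 4} are pairwise adjacent, and any tree decomposition puts a clique entirely inside one bag — forcing width ≥ 3. The upper and lower bounds meet at 3, so that is the treewidth.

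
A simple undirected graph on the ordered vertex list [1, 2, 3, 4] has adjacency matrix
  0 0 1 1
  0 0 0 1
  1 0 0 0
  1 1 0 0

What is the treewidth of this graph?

A width-1 tree decomposition is:
Bags: B1 = {2, 4}  B2 = {1, 4}  B3 = {1, 3}
Tree: B1–B2, B2–B3
Every bag has size at most 2, so the width is 2 − 1 = 1 and tw(G) ≤ 1. G has an edge, so its treewidth is at least 1. Combining the bounds, tw(G) = 1.

1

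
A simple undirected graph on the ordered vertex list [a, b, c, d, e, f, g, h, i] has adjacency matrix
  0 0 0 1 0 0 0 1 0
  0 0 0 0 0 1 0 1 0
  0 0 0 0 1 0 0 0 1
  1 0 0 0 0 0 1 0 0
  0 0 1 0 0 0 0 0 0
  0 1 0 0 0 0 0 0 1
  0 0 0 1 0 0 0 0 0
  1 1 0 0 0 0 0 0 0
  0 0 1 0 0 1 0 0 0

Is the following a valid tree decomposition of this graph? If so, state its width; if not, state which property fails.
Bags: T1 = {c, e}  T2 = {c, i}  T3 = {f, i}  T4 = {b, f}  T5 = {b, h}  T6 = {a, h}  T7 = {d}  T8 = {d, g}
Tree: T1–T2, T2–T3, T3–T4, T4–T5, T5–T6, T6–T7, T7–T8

A tree decomposition must satisfy three properties: every vertex lies in some bag; for every edge, both endpoints lie together in some bag; and for every vertex, the bags containing it form a connected subtree. Here edge (a,d) lies in no bag, so the decomposition is invalid.

No — edge (a,d) lies in no bag.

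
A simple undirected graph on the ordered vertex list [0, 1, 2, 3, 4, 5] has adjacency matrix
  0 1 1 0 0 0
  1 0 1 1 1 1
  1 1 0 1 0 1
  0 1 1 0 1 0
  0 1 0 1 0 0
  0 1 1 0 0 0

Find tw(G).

A width-2 tree decomposition is:
Bags: B1 = {1, 2, 5}  B2 = {1, 2, 3}  B3 = {0, 1, 2}  B4 = {1, 3, 4}
Tree: B1–B2, B2–B3, B2–B4
Each bag holds 3 vertices, so the decomposition has width 2, which upper-bounds the treewidth. For the lower bound, the 3 vertices {0, 1, 2} are pairwise adjacent, and any tree decomposition puts a clique entirely inside one bag — forcing width ≥ 2. The upper and lower bounds meet at 2, so that is the treewidth.

2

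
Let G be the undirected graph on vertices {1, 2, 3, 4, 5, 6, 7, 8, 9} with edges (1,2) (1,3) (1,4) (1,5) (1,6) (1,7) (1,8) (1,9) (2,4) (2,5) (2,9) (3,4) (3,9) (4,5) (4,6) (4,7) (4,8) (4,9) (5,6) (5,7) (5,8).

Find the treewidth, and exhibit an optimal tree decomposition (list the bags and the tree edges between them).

Treewidth 3.
Bags: B1 = {1, 4, 5, 8}  B2 = {1, 2, 4, 5}  B3 = {1, 2, 4, 9}  B4 = {1, 4, 5, 7}  B5 = {1, 3, 4, 9}  B6 = {1, 4, 5, 6}
Tree: B1–B2, B2–B3, B1–B4, B3–B5, B2–B6

Every bag has size at most 4, so the width is 4 − 1 = 3 and tw(G) ≤ 3. Conversely, {1, 2, 4, 9} is a clique of size 4, and the vertices of any clique must share a bag in every tree decomposition; so some bag has ≥ 4 vertices and tw(G) ≥ 3. Hence tw(G) = 3 exactly.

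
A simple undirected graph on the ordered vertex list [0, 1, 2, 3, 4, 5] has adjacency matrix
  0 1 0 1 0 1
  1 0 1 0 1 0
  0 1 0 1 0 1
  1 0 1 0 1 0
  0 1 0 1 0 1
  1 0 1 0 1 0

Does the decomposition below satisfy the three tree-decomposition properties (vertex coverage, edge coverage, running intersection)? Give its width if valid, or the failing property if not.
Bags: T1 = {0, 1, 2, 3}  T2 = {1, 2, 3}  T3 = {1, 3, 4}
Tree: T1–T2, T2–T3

No — vertex 5 appears in no bag.

A tree decomposition must satisfy three properties: every vertex lies in some bag; for every edge, both endpoints lie together in some bag; and for every vertex, the bags containing it form a connected subtree. Here vertex 5 appears in no bag, so the decomposition is invalid.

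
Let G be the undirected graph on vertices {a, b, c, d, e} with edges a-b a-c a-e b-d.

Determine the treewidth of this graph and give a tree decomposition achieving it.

The largest bag has 2 vertices, giving width 1; this decomposition certifies tw(G) ≤ 1. G has an edge, so its treewidth is at least 1. Combining the bounds, tw(G) = 1.

Treewidth 1.
Bags: B1 = {a, b}  B2 = {b, d}  B3 = {a, e}  B4 = {a, c}
Tree: B1–B2, B1–B3, B3–B4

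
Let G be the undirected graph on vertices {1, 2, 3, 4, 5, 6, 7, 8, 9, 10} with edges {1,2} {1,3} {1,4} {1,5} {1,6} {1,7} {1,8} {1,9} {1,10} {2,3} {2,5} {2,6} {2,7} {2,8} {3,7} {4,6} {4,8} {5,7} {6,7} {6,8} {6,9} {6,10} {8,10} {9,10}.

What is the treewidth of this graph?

A width-3 tree decomposition is:
Bags: B1 = {1, 2, 6, 8}  B2 = {1, 6, 8, 10}  B3 = {1, 2, 6, 7}  B4 = {1, 4, 6, 8}  B5 = {1, 2, 5, 7}  B6 = {1, 2, 3, 7}  B7 = {1, 6, 9, 10}
Tree: B1–B2, B1–B3, B1–B4, B3–B5, B5–B6, B2–B7
The largest bag has 4 vertices, giving width 3; this decomposition certifies tw(G) ≤ 3. For the lower bound, the 4 vertices {1, 2, 3, 7} are pairwise adjacent, and any tree decomposition puts a clique entirely inside one bag — forcing width ≥ 3. Combining the bounds, tw(G) = 3.

3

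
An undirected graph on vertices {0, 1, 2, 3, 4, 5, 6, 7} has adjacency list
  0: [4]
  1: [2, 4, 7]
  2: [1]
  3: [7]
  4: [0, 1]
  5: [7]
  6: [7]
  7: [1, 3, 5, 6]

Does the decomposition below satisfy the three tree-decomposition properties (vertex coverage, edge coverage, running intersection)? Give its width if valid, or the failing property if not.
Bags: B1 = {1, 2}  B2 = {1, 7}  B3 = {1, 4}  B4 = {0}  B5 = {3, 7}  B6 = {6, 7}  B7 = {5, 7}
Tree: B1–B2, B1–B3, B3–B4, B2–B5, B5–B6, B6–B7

A tree decomposition must satisfy three properties: every vertex lies in some bag; for every edge, both endpoints lie together in some bag; and for every vertex, the bags containing it form a connected subtree. Here edge (4,0) lies in no bag, so the decomposition is invalid.

No — edge (4,0) lies in no bag.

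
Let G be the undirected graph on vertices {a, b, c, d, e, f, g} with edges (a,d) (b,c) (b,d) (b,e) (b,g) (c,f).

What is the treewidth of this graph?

A width-1 tree decomposition is:
Bags: B1 = {b, g}  B2 = {b, c}  B3 = {b, e}  B4 = {b, d}  B5 = {a, d}  B6 = {c, f}
Tree: B1–B2, B1–B3, B1–B4, B4–B5, B2–B6
Each bag holds 2 vertices, so the decomposition has width 1, which upper-bounds the treewidth. Any graph with an edge has treewidth ≥ 1, and G has the edge g–b. The upper and lower bounds meet at 1, so that is the treewidth.

1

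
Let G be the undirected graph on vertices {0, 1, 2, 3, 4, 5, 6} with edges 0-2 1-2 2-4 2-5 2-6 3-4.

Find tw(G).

A width-1 tree decomposition is:
Bags: B1 = {2, 4}  B2 = {2, 6}  B3 = {0, 2}  B4 = {1, 2}  B5 = {3, 4}  B6 = {2, 5}
Tree: B1–B2, B1–B3, B1–B4, B1–B5, B3–B6
The largest bag has 2 vertices, giving width 1; this decomposition certifies tw(G) ≤ 1. Since G has at least one edge (e.g. 4–2), it is not an edgeless graph, so tw(G) ≥ 1. Combining the bounds, tw(G) = 1.

1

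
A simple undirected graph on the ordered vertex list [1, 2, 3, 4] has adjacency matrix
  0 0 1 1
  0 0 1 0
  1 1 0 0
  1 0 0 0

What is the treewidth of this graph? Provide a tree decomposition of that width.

Every bag has size at most 2, so the width is 2 − 1 = 1 and tw(G) ≤ 1. Any graph with an edge has treewidth ≥ 1, and G has the edge 4–1. The upper and lower bounds meet at 1, so that is the treewidth.

Treewidth 1.
Bags: B1 = {1, 4}  B2 = {1, 3}  B3 = {2, 3}
Tree: B1–B2, B2–B3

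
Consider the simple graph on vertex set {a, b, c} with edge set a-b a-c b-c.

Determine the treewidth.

2

A width-2 tree decomposition is:
Bags: B1 = {a, b, c}
Tree: (single bag)
With just one bag of size 3, the width is 3 − 1 = 2, so tw(G) ≤ 2. Conversely, {a, b, c} is a clique of size 3, and the vertices of any clique must share a bag in every tree decomposition; so some bag has ≥ 3 vertices and tw(G) ≥ 2. Therefore the treewidth is 2.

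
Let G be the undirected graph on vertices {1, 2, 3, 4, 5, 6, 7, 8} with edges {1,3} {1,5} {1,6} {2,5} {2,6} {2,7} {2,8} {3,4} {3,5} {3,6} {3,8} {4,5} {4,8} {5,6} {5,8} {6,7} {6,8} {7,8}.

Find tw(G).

3

A width-3 tree decomposition is:
Bags: B1 = {2, 5, 6, 8}  B2 = {3, 5, 6, 8}  B3 = {3, 4, 5, 8}  B4 = {1, 3, 5, 6}  B5 = {2, 6, 7, 8}
Tree: B1–B2, B2–B3, B2–B4, B1–B5
The largest bag has 4 vertices, giving width 3; this decomposition certifies tw(G) ≤ 3. For the lower bound, the 4 vertices {2, 5, 6, 8} are pairwise adjacent, and any tree decomposition puts a clique entirely inside one bag — forcing width ≥ 3. Hence tw(G) = 3 exactly.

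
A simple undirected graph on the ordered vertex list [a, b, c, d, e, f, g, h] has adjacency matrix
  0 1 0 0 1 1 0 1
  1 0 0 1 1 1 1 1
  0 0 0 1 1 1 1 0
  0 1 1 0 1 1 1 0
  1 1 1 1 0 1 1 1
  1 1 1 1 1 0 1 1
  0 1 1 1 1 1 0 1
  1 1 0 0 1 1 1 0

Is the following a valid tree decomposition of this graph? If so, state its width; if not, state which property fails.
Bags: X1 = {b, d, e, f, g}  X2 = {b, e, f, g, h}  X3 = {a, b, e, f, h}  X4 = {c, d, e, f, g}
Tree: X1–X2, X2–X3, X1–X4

Yes; width 4.

Checking the three conditions: (i) the bags cover all of {a, b, c, d, e, f, g, h}; (ii) for each edge, some bag contains both endpoints; (iii) the bags containing any fixed vertex form a subtree. All hold, so the decomposition is valid with width 5 − 1 = 4.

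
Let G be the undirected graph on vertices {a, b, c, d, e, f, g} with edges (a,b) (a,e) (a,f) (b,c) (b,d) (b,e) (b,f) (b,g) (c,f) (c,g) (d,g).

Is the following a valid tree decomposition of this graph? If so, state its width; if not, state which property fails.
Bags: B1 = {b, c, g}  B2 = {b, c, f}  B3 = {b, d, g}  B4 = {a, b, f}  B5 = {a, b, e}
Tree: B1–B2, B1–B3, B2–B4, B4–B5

Vertex coverage: the bags together contain {a, b, c, d, e, f, g}, the full vertex set. Edge coverage: each edge of G has both endpoints in at least one bag. Running intersection: for every vertex, the bags containing it form a connected subtree. All three properties hold, so this is a valid tree decomposition of width max|bag| − 1 = 2, and hence tw(G) ≤ 2.

Yes; width 2.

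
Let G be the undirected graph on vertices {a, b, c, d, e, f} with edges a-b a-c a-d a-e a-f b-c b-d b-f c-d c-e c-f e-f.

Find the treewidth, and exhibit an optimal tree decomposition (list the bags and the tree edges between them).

Each bag holds 4 vertices, so the decomposition has width 3, which upper-bounds the treewidth. For the lower bound, the 4 vertices {a, b, c, d} are pairwise adjacent, and any tree decomposition puts a clique entirely inside one bag — forcing width ≥ 3. The upper and lower bounds meet at 3, so that is the treewidth.

Treewidth 3.
Bags: B1 = {a, c, e, f}  B2 = {a, b, c, f}  B3 = {a, b, c, d}
Tree: B1–B2, B2–B3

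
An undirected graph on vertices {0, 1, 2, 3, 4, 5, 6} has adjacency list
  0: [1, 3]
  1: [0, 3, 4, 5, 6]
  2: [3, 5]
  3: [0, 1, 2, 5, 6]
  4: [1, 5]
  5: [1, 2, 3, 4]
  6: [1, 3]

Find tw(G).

A width-2 tree decomposition is:
Bags: B1 = {0, 1, 3}  B2 = {1, 3, 5}  B3 = {1, 4, 5}  B4 = {2, 3, 5}  B5 = {1, 3, 6}
Tree: B1–B2, B2–B3, B2–B4, B2–B5
Each bag holds 3 vertices, so the decomposition has width 2, which upper-bounds the treewidth. For the lower bound, the 3 vertices {0, 1, 3} are pairwise adjacent, and any tree decomposition puts a clique entirely inside one bag — forcing width ≥ 2. Therefore the treewidth is 2.

2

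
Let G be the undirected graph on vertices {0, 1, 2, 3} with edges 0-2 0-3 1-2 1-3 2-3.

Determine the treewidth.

A width-2 tree decomposition is:
Bags: B1 = {1, 2, 3}  B2 = {0, 2, 3}
Tree: B1–B2
Each bag holds 3 vertices, so the decomposition has width 2, which upper-bounds the treewidth. Conversely, {0, 2, 3} is a clique of size 3, and the vertices of any clique must share a bag in every tree decomposition; so some bag has ≥ 3 vertices and tw(G) ≥ 2. Combining the bounds, tw(G) = 2.

2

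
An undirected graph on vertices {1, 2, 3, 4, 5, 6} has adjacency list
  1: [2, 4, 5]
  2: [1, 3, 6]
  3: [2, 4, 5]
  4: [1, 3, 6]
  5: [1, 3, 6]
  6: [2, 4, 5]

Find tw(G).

A width-3 tree decomposition is:
Bags: B1 = {1, 2, 4, 5}  B2 = {2, 4, 5, 6}  B3 = {2, 3, 4, 5}
Tree: B1–B2, B2–B3
Every bag has size at most 4, so the width is 4 − 1 = 3 and tw(G) ≤ 3. For the lower bound: the 4 vertex sets {1,4}, {5,6}, {2}, {3} are disjoint, each induces a connected subgraph, and every pair is joined by at least one edge of G. Contracting each set to a single vertex therefore yields K_{4} as a minor, and since treewidth is minor-monotone, tw(G) ≥ tw(K_{4}) = 3. The upper and lower bounds meet at 3, so that is the treewidth.

3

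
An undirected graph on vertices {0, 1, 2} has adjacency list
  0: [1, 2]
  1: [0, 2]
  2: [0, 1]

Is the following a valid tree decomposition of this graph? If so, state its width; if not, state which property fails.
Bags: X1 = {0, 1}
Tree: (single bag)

A tree decomposition must satisfy three properties: every vertex lies in some bag; for every edge, both endpoints lie together in some bag; and for every vertex, the bags containing it form a connected subtree. Here vertex 2 appears in no bag, so the decomposition is invalid.

No — vertex 2 appears in no bag.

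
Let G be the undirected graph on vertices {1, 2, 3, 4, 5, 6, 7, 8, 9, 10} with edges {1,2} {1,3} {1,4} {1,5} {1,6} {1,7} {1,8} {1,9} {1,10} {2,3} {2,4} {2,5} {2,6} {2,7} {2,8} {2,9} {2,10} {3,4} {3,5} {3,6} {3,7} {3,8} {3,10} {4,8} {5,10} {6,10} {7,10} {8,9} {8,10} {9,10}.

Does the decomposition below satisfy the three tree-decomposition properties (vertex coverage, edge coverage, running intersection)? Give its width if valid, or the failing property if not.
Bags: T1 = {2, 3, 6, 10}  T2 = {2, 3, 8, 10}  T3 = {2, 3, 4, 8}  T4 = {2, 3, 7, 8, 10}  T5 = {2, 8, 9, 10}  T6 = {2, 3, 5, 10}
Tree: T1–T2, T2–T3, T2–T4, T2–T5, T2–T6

No — vertex 1 appears in no bag.

A tree decomposition must satisfy three properties: every vertex lies in some bag; for every edge, both endpoints lie together in some bag; and for every vertex, the bags containing it form a connected subtree. Here vertex 1 appears in no bag, so the decomposition is invalid.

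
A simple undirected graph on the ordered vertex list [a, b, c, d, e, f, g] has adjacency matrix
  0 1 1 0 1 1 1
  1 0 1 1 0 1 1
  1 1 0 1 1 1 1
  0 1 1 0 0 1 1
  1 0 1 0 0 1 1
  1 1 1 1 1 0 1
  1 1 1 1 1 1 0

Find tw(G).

A width-4 tree decomposition is:
Bags: B1 = {a, b, c, f, g}  B2 = {a, c, e, f, g}  B3 = {b, c, d, f, g}
Tree: B1–B2, B1–B3
Every bag has size at most 5, so the width is 5 − 1 = 4 and tw(G) ≤ 4. Conversely, {b, c, d, f, g} is a clique of size 5, and the vertices of any clique must share a bag in every tree decomposition; so some bag has ≥ 5 vertices and tw(G) ≥ 4. Therefore the treewidth is 4.

4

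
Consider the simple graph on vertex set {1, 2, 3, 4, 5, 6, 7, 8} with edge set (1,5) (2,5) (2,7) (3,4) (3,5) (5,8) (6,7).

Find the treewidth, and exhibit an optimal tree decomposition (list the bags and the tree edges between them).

Treewidth 1.
One such decomposition:
Bags: B1 = {6, 7}  B2 = {2, 7}  B3 = {2, 5}  B4 = {3, 5}  B5 = {5, 8}  B6 = {3, 4}  B7 = {1, 5}
Tree: B1–B2, B2–B3, B3–B4, B3–B5, B4–B6, B5–B7

The largest bag has 2 vertices, giving width 1; this decomposition certifies tw(G) ≤ 1. G has an edge, so its treewidth is at least 1. Therefore the treewidth is 1.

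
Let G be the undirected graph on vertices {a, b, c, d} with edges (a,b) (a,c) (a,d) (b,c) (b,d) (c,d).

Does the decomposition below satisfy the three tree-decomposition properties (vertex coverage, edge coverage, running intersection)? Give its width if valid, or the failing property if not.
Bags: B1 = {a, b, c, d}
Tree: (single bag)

Checking the three conditions: (i) the bags cover all of {a, b, c, d}; (ii) for each edge, some bag contains both endpoints; (iii) the bags containing any fixed vertex form a subtree. All hold, so the decomposition is valid with width 4 − 1 = 3.

Yes; width 3.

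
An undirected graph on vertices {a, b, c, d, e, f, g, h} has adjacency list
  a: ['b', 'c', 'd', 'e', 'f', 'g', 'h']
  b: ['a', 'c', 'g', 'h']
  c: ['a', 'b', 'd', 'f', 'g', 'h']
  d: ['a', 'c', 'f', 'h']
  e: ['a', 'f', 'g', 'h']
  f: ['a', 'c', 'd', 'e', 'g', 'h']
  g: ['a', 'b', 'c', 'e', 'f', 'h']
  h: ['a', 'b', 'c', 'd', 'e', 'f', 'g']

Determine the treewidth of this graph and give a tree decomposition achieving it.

Treewidth 4.
Bags: B1 = {a, c, f, g, h}  B2 = {a, b, c, g, h}  B3 = {a, c, d, f, h}  B4 = {a, e, f, g, h}
Tree: B1–B2, B1–B3, B1–B4

Every bag has size at most 5, so the width is 5 − 1 = 4 and tw(G) ≤ 4. Conversely, {a, e, f, g, h} is a clique of size 5, and the vertices of any clique must share a bag in every tree decomposition; so some bag has ≥ 5 vertices and tw(G) ≥ 4. Therefore the treewidth is 4.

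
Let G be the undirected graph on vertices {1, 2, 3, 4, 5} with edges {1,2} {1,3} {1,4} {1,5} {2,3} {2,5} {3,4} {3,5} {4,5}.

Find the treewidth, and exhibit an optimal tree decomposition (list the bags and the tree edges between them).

Each bag holds 4 vertices, so the decomposition has width 3, which upper-bounds the treewidth. On the other hand G contains the 4-clique {1, 2, 3, 5}. A clique must lie in a single bag of any decomposition, so no decomposition can have width below 3. Therefore the treewidth is 3.

Treewidth 3.
One optimal decomposition is:
Bags: B1 = {1, 2, 3, 5}  B2 = {1, 3, 4, 5}
Tree: B1–B2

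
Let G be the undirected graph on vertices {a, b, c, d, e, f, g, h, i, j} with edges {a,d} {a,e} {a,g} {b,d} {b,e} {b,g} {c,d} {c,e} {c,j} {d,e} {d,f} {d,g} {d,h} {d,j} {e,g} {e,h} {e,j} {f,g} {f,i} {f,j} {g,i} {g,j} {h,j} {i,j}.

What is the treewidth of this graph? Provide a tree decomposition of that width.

Treewidth 3.
One optimal decomposition is:
Bags: B1 = {d, e, g, j}  B2 = {d, f, g, j}  B3 = {c, d, e, j}  B4 = {f, g, i, j}  B5 = {a, d, e, g}  B6 = {d, e, h, j}  B7 = {b, d, e, g}
Tree: B1–B2, B1–B3, B2–B4, B1–B5, B1–B6, B1–B7

Each bag holds 4 vertices, so the decomposition has width 3, which upper-bounds the treewidth. On the other hand G contains the 4-clique {d, e, g, j}. A clique must lie in a single bag of any decomposition, so no decomposition can have width below 3. The upper and lower bounds meet at 3, so that is the treewidth.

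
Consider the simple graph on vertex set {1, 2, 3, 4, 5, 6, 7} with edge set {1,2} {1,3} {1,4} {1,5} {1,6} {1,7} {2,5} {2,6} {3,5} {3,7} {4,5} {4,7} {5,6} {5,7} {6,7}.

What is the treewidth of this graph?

3

A width-3 tree decomposition is:
Bags: B1 = {1, 4, 5, 7}  B2 = {1, 5, 6, 7}  B3 = {1, 2, 5, 6}  B4 = {1, 3, 5, 7}
Tree: B1–B2, B2–B3, B2–B4
The largest bag has 4 vertices, giving width 3; this decomposition certifies tw(G) ≤ 3. On the other hand G contains the 4-clique {1, 2, 5, 6}. A clique must lie in a single bag of any decomposition, so no decomposition can have width below 3. Combining the bounds, tw(G) = 3.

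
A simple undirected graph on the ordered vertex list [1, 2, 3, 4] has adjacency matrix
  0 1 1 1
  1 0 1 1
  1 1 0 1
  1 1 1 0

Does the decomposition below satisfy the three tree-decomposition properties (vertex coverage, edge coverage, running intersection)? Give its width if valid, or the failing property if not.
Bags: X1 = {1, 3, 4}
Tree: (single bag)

No — vertex 2 appears in no bag.

A tree decomposition must satisfy three properties: every vertex lies in some bag; for every edge, both endpoints lie together in some bag; and for every vertex, the bags containing it form a connected subtree. Here vertex 2 appears in no bag, so the decomposition is invalid.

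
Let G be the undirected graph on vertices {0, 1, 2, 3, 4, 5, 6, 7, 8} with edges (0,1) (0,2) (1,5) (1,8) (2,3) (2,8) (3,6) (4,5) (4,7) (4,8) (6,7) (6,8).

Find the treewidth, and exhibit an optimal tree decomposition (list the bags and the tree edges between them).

Treewidth 3.
One optimal decomposition is:
Bags: B1 = {0, 1, 2, 3}  B2 = {1, 2, 3, 8}  B3 = {1, 3, 6, 8}  B4 = {1, 5, 6, 8}  B5 = {4, 5, 6, 8}  B6 = {4, 5, 6, 7}
Tree: B1–B2, B2–B3, B3–B4, B4–B5, B5–B6

The largest bag has 4 vertices, giving width 3; this decomposition certifies tw(G) ≤ 3. For the lower bound: the 4 vertex sets {0,2,3}, {1}, {8}, {4,5,6,7} are disjoint, each induces a connected subgraph, and every pair is joined by at least one edge of G. Contracting each set to a single vertex therefore yields K_{4} as a minor, and since treewidth is minor-monotone, tw(G) ≥ tw(K_{4}) = 3. Combining the bounds, tw(G) = 3.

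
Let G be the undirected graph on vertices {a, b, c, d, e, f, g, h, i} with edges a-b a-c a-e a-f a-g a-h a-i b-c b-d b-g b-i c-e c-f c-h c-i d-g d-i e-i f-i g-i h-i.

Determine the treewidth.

A width-3 tree decomposition is:
Bags: B1 = {a, c, f, i}  B2 = {a, b, c, i}  B3 = {a, c, h, i}  B4 = {a, c, e, i}  B5 = {a, b, g, i}  B6 = {b, d, g, i}
Tree: B1–B2, B1–B3, B2–B4, B2–B5, B5–B6
Each bag holds 4 vertices, so the decomposition has width 3, which upper-bounds the treewidth. For the lower bound, the 4 vertices {b, d, g, i} are pairwise adjacent, and any tree decomposition puts a clique entirely inside one bag — forcing width ≥ 3. Combining the bounds, tw(G) = 3.

3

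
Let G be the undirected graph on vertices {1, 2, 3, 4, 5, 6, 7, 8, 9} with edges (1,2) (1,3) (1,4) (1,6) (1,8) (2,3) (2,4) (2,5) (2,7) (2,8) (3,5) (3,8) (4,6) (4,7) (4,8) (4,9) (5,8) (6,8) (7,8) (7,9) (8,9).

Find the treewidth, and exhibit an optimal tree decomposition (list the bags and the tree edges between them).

The largest bag has 4 vertices, giving width 3; this decomposition certifies tw(G) ≤ 3. On the other hand G contains the 4-clique {4, 7, 8, 9}. A clique must lie in a single bag of any decomposition, so no decomposition can have width below 3. Therefore the treewidth is 3.

Treewidth 3.
Bags: B1 = {1, 4, 6, 8}  B2 = {1, 2, 4, 8}  B3 = {1, 2, 3, 8}  B4 = {2, 4, 7, 8}  B5 = {2, 3, 5, 8}  B6 = {4, 7, 8, 9}
Tree: B1–B2, B2–B3, B2–B4, B3–B5, B4–B6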